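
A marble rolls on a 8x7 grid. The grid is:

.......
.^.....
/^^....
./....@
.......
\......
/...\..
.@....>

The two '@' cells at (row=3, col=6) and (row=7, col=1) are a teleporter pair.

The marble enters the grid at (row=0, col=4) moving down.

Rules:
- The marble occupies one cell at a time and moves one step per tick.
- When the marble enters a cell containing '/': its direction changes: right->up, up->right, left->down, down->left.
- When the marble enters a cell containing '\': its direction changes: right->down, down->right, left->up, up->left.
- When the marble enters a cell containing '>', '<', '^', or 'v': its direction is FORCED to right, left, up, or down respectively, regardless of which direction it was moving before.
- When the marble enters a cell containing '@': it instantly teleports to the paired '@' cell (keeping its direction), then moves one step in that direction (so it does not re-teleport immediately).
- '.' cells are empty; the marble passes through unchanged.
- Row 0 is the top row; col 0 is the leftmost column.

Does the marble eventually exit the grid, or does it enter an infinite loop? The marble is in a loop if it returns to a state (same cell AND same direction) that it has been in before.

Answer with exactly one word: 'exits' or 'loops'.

Step 1: enter (0,4), '.' pass, move down to (1,4)
Step 2: enter (1,4), '.' pass, move down to (2,4)
Step 3: enter (2,4), '.' pass, move down to (3,4)
Step 4: enter (3,4), '.' pass, move down to (4,4)
Step 5: enter (4,4), '.' pass, move down to (5,4)
Step 6: enter (5,4), '.' pass, move down to (6,4)
Step 7: enter (6,4), '\' deflects down->right, move right to (6,5)
Step 8: enter (6,5), '.' pass, move right to (6,6)
Step 9: enter (6,6), '.' pass, move right to (6,7)
Step 10: at (6,7) — EXIT via right edge, pos 6

Answer: exits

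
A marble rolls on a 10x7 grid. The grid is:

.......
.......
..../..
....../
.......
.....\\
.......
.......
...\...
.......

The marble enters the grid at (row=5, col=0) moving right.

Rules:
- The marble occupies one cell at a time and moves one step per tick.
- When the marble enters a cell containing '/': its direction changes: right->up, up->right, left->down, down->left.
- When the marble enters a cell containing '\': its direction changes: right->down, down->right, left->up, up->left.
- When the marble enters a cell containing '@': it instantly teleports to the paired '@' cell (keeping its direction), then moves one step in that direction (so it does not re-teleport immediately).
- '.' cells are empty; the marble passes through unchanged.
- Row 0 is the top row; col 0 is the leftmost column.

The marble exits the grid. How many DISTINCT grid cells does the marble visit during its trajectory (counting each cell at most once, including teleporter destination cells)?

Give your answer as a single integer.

Answer: 10

Derivation:
Step 1: enter (5,0), '.' pass, move right to (5,1)
Step 2: enter (5,1), '.' pass, move right to (5,2)
Step 3: enter (5,2), '.' pass, move right to (5,3)
Step 4: enter (5,3), '.' pass, move right to (5,4)
Step 5: enter (5,4), '.' pass, move right to (5,5)
Step 6: enter (5,5), '\' deflects right->down, move down to (6,5)
Step 7: enter (6,5), '.' pass, move down to (7,5)
Step 8: enter (7,5), '.' pass, move down to (8,5)
Step 9: enter (8,5), '.' pass, move down to (9,5)
Step 10: enter (9,5), '.' pass, move down to (10,5)
Step 11: at (10,5) — EXIT via bottom edge, pos 5
Distinct cells visited: 10 (path length 10)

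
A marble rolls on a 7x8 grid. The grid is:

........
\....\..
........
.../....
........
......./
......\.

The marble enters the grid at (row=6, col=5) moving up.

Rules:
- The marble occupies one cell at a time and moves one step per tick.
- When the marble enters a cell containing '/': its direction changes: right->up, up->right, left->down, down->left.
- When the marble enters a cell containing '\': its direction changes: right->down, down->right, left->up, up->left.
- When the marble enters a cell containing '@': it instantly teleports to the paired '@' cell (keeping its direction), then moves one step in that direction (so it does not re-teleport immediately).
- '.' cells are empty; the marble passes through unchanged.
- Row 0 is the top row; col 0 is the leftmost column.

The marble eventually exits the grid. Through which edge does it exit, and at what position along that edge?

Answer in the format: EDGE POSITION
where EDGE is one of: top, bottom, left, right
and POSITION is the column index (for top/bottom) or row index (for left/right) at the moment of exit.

Answer: top 0

Derivation:
Step 1: enter (6,5), '.' pass, move up to (5,5)
Step 2: enter (5,5), '.' pass, move up to (4,5)
Step 3: enter (4,5), '.' pass, move up to (3,5)
Step 4: enter (3,5), '.' pass, move up to (2,5)
Step 5: enter (2,5), '.' pass, move up to (1,5)
Step 6: enter (1,5), '\' deflects up->left, move left to (1,4)
Step 7: enter (1,4), '.' pass, move left to (1,3)
Step 8: enter (1,3), '.' pass, move left to (1,2)
Step 9: enter (1,2), '.' pass, move left to (1,1)
Step 10: enter (1,1), '.' pass, move left to (1,0)
Step 11: enter (1,0), '\' deflects left->up, move up to (0,0)
Step 12: enter (0,0), '.' pass, move up to (-1,0)
Step 13: at (-1,0) — EXIT via top edge, pos 0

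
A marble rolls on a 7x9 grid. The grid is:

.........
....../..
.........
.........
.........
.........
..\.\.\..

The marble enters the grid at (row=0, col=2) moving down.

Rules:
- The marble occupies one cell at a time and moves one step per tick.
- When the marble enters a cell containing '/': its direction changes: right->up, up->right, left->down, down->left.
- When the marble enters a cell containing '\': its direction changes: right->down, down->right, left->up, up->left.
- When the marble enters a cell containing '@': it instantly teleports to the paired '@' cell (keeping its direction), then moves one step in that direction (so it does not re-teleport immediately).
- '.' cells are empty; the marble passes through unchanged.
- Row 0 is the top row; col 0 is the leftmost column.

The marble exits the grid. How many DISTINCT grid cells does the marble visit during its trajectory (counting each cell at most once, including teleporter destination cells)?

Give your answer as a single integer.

Answer: 9

Derivation:
Step 1: enter (0,2), '.' pass, move down to (1,2)
Step 2: enter (1,2), '.' pass, move down to (2,2)
Step 3: enter (2,2), '.' pass, move down to (3,2)
Step 4: enter (3,2), '.' pass, move down to (4,2)
Step 5: enter (4,2), '.' pass, move down to (5,2)
Step 6: enter (5,2), '.' pass, move down to (6,2)
Step 7: enter (6,2), '\' deflects down->right, move right to (6,3)
Step 8: enter (6,3), '.' pass, move right to (6,4)
Step 9: enter (6,4), '\' deflects right->down, move down to (7,4)
Step 10: at (7,4) — EXIT via bottom edge, pos 4
Distinct cells visited: 9 (path length 9)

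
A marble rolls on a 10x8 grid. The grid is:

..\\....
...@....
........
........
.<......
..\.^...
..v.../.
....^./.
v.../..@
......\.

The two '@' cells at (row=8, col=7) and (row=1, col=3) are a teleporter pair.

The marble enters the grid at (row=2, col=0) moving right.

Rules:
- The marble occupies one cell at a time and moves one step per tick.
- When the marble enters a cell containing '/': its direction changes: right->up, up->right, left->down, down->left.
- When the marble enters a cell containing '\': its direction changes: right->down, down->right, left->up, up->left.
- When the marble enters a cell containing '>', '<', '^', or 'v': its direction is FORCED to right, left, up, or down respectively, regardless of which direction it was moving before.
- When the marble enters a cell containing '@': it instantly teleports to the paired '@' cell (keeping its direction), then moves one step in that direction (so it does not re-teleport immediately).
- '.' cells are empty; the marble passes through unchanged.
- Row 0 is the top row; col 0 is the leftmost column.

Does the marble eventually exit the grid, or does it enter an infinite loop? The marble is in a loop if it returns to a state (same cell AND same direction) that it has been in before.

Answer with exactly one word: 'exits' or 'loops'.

Step 1: enter (2,0), '.' pass, move right to (2,1)
Step 2: enter (2,1), '.' pass, move right to (2,2)
Step 3: enter (2,2), '.' pass, move right to (2,3)
Step 4: enter (2,3), '.' pass, move right to (2,4)
Step 5: enter (2,4), '.' pass, move right to (2,5)
Step 6: enter (2,5), '.' pass, move right to (2,6)
Step 7: enter (2,6), '.' pass, move right to (2,7)
Step 8: enter (2,7), '.' pass, move right to (2,8)
Step 9: at (2,8) — EXIT via right edge, pos 2

Answer: exits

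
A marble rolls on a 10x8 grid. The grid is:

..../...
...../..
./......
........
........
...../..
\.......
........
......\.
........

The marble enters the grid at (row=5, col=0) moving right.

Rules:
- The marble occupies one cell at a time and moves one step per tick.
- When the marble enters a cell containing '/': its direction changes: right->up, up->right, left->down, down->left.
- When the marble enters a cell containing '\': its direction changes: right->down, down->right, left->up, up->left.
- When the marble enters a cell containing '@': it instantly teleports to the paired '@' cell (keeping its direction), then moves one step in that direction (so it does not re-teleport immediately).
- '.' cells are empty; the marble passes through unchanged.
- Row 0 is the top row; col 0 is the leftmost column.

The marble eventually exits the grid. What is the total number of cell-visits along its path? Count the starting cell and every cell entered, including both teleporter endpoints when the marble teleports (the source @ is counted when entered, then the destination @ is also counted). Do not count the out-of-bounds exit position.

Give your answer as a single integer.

Answer: 12

Derivation:
Step 1: enter (5,0), '.' pass, move right to (5,1)
Step 2: enter (5,1), '.' pass, move right to (5,2)
Step 3: enter (5,2), '.' pass, move right to (5,3)
Step 4: enter (5,3), '.' pass, move right to (5,4)
Step 5: enter (5,4), '.' pass, move right to (5,5)
Step 6: enter (5,5), '/' deflects right->up, move up to (4,5)
Step 7: enter (4,5), '.' pass, move up to (3,5)
Step 8: enter (3,5), '.' pass, move up to (2,5)
Step 9: enter (2,5), '.' pass, move up to (1,5)
Step 10: enter (1,5), '/' deflects up->right, move right to (1,6)
Step 11: enter (1,6), '.' pass, move right to (1,7)
Step 12: enter (1,7), '.' pass, move right to (1,8)
Step 13: at (1,8) — EXIT via right edge, pos 1
Path length (cell visits): 12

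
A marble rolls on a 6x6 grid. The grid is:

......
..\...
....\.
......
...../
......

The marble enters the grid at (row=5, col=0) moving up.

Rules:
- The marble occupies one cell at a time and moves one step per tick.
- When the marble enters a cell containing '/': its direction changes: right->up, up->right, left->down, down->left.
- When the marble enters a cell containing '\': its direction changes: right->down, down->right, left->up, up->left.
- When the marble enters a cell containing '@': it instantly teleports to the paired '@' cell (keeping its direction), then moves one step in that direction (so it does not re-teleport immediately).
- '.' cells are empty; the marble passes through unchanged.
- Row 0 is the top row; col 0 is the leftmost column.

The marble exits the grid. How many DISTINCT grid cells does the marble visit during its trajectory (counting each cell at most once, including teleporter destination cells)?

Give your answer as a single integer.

Answer: 6

Derivation:
Step 1: enter (5,0), '.' pass, move up to (4,0)
Step 2: enter (4,0), '.' pass, move up to (3,0)
Step 3: enter (3,0), '.' pass, move up to (2,0)
Step 4: enter (2,0), '.' pass, move up to (1,0)
Step 5: enter (1,0), '.' pass, move up to (0,0)
Step 6: enter (0,0), '.' pass, move up to (-1,0)
Step 7: at (-1,0) — EXIT via top edge, pos 0
Distinct cells visited: 6 (path length 6)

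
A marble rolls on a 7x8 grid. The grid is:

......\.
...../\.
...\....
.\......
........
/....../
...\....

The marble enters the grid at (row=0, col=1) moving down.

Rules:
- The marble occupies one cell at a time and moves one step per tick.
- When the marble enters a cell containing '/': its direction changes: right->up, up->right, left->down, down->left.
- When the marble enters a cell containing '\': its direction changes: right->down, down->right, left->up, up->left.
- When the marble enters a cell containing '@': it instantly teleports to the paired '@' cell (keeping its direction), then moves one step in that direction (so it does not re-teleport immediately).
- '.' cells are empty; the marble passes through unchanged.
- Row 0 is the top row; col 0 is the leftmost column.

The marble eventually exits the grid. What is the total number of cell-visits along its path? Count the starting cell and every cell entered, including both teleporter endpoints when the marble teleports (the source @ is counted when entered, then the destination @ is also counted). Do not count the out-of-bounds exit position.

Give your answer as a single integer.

Answer: 10

Derivation:
Step 1: enter (0,1), '.' pass, move down to (1,1)
Step 2: enter (1,1), '.' pass, move down to (2,1)
Step 3: enter (2,1), '.' pass, move down to (3,1)
Step 4: enter (3,1), '\' deflects down->right, move right to (3,2)
Step 5: enter (3,2), '.' pass, move right to (3,3)
Step 6: enter (3,3), '.' pass, move right to (3,4)
Step 7: enter (3,4), '.' pass, move right to (3,5)
Step 8: enter (3,5), '.' pass, move right to (3,6)
Step 9: enter (3,6), '.' pass, move right to (3,7)
Step 10: enter (3,7), '.' pass, move right to (3,8)
Step 11: at (3,8) — EXIT via right edge, pos 3
Path length (cell visits): 10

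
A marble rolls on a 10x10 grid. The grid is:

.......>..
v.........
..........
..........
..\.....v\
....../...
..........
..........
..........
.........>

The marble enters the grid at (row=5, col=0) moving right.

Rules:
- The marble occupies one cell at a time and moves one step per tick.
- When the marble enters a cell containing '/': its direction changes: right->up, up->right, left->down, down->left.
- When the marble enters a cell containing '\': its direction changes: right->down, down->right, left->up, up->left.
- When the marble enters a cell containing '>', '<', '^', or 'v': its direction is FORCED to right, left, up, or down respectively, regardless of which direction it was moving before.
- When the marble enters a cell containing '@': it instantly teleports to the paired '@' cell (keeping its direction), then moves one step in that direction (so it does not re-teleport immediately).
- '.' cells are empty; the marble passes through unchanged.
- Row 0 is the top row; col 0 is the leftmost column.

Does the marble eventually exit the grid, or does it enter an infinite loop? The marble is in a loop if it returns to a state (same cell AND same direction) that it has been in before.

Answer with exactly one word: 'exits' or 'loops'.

Step 1: enter (5,0), '.' pass, move right to (5,1)
Step 2: enter (5,1), '.' pass, move right to (5,2)
Step 3: enter (5,2), '.' pass, move right to (5,3)
Step 4: enter (5,3), '.' pass, move right to (5,4)
Step 5: enter (5,4), '.' pass, move right to (5,5)
Step 6: enter (5,5), '.' pass, move right to (5,6)
Step 7: enter (5,6), '/' deflects right->up, move up to (4,6)
Step 8: enter (4,6), '.' pass, move up to (3,6)
Step 9: enter (3,6), '.' pass, move up to (2,6)
Step 10: enter (2,6), '.' pass, move up to (1,6)
Step 11: enter (1,6), '.' pass, move up to (0,6)
Step 12: enter (0,6), '.' pass, move up to (-1,6)
Step 13: at (-1,6) — EXIT via top edge, pos 6

Answer: exits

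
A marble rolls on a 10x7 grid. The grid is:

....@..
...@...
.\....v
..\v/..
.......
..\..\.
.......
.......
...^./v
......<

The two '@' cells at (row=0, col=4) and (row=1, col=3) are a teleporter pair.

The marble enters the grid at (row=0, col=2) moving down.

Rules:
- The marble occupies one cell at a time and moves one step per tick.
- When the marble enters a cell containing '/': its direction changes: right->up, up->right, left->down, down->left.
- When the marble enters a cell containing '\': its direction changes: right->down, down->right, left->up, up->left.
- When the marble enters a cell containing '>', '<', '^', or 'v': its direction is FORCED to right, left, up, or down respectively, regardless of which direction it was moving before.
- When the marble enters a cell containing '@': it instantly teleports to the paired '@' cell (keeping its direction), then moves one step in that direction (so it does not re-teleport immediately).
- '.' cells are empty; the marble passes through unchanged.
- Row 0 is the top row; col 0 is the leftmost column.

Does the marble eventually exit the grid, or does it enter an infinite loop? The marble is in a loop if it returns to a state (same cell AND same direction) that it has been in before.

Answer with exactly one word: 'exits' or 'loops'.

Answer: loops

Derivation:
Step 1: enter (0,2), '.' pass, move down to (1,2)
Step 2: enter (1,2), '.' pass, move down to (2,2)
Step 3: enter (2,2), '.' pass, move down to (3,2)
Step 4: enter (3,2), '\' deflects down->right, move right to (3,3)
Step 5: enter (3,3), 'v' forces right->down, move down to (4,3)
Step 6: enter (4,3), '.' pass, move down to (5,3)
Step 7: enter (5,3), '.' pass, move down to (6,3)
Step 8: enter (6,3), '.' pass, move down to (7,3)
Step 9: enter (7,3), '.' pass, move down to (8,3)
Step 10: enter (8,3), '^' forces down->up, move up to (7,3)
Step 11: enter (7,3), '.' pass, move up to (6,3)
Step 12: enter (6,3), '.' pass, move up to (5,3)
Step 13: enter (5,3), '.' pass, move up to (4,3)
Step 14: enter (4,3), '.' pass, move up to (3,3)
Step 15: enter (3,3), 'v' forces up->down, move down to (4,3)
Step 16: at (4,3) dir=down — LOOP DETECTED (seen before)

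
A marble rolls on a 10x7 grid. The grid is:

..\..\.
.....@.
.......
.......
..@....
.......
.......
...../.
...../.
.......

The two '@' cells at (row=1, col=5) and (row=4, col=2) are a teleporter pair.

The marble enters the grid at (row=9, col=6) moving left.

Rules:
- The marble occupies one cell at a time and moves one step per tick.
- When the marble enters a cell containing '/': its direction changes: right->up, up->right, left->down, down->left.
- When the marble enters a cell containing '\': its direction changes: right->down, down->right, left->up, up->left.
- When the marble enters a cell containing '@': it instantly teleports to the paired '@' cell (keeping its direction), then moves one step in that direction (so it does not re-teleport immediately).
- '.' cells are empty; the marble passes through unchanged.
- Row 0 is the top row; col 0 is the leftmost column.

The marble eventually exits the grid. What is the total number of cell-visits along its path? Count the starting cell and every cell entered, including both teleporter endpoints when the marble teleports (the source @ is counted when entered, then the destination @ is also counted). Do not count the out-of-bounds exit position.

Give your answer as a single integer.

Answer: 7

Derivation:
Step 1: enter (9,6), '.' pass, move left to (9,5)
Step 2: enter (9,5), '.' pass, move left to (9,4)
Step 3: enter (9,4), '.' pass, move left to (9,3)
Step 4: enter (9,3), '.' pass, move left to (9,2)
Step 5: enter (9,2), '.' pass, move left to (9,1)
Step 6: enter (9,1), '.' pass, move left to (9,0)
Step 7: enter (9,0), '.' pass, move left to (9,-1)
Step 8: at (9,-1) — EXIT via left edge, pos 9
Path length (cell visits): 7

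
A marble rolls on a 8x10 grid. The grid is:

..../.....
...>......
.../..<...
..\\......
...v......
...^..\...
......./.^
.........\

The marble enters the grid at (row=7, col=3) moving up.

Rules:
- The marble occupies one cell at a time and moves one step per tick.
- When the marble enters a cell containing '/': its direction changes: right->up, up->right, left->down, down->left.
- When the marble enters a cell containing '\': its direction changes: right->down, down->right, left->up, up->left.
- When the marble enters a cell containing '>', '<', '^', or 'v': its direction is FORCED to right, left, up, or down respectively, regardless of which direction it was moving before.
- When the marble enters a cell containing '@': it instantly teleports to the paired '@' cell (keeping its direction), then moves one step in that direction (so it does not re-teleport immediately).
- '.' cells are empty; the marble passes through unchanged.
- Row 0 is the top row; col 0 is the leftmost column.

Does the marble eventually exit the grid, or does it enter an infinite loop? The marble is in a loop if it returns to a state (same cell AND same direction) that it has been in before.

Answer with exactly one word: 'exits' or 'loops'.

Step 1: enter (7,3), '.' pass, move up to (6,3)
Step 2: enter (6,3), '.' pass, move up to (5,3)
Step 3: enter (5,3), '^' forces up->up, move up to (4,3)
Step 4: enter (4,3), 'v' forces up->down, move down to (5,3)
Step 5: enter (5,3), '^' forces down->up, move up to (4,3)
Step 6: at (4,3) dir=up — LOOP DETECTED (seen before)

Answer: loops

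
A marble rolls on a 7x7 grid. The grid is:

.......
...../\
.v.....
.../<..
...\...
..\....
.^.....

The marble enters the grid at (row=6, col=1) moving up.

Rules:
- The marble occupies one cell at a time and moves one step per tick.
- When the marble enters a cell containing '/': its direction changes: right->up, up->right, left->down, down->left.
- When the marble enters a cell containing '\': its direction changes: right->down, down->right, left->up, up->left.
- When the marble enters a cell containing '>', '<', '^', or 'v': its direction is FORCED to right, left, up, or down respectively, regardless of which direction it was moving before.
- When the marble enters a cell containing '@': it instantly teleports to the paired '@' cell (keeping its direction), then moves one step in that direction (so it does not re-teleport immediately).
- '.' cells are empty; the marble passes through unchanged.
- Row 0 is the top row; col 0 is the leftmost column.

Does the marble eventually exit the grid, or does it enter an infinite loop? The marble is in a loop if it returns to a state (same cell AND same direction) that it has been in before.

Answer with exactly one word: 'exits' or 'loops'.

Answer: loops

Derivation:
Step 1: enter (6,1), '^' forces up->up, move up to (5,1)
Step 2: enter (5,1), '.' pass, move up to (4,1)
Step 3: enter (4,1), '.' pass, move up to (3,1)
Step 4: enter (3,1), '.' pass, move up to (2,1)
Step 5: enter (2,1), 'v' forces up->down, move down to (3,1)
Step 6: enter (3,1), '.' pass, move down to (4,1)
Step 7: enter (4,1), '.' pass, move down to (5,1)
Step 8: enter (5,1), '.' pass, move down to (6,1)
Step 9: enter (6,1), '^' forces down->up, move up to (5,1)
Step 10: at (5,1) dir=up — LOOP DETECTED (seen before)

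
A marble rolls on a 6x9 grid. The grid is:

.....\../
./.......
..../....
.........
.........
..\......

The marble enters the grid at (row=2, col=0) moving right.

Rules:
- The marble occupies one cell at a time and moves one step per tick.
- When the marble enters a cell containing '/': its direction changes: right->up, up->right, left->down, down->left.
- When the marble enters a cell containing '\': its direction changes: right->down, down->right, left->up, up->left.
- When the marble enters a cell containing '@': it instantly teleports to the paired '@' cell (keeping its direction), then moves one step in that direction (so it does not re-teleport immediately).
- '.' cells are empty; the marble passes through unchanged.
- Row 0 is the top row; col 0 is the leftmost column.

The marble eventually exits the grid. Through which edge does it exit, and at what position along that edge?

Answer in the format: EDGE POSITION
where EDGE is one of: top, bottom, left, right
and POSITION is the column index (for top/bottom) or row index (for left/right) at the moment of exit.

Step 1: enter (2,0), '.' pass, move right to (2,1)
Step 2: enter (2,1), '.' pass, move right to (2,2)
Step 3: enter (2,2), '.' pass, move right to (2,3)
Step 4: enter (2,3), '.' pass, move right to (2,4)
Step 5: enter (2,4), '/' deflects right->up, move up to (1,4)
Step 6: enter (1,4), '.' pass, move up to (0,4)
Step 7: enter (0,4), '.' pass, move up to (-1,4)
Step 8: at (-1,4) — EXIT via top edge, pos 4

Answer: top 4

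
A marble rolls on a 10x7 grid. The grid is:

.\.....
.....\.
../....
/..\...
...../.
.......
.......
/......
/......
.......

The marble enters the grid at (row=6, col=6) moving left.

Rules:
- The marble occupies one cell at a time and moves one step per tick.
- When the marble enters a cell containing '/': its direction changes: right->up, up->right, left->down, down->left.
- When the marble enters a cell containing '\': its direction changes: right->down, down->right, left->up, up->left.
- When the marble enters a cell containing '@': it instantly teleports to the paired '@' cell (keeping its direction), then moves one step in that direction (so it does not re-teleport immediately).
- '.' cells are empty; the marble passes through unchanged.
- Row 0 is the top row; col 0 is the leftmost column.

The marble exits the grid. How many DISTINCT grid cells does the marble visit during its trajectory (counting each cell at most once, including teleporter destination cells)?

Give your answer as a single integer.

Step 1: enter (6,6), '.' pass, move left to (6,5)
Step 2: enter (6,5), '.' pass, move left to (6,4)
Step 3: enter (6,4), '.' pass, move left to (6,3)
Step 4: enter (6,3), '.' pass, move left to (6,2)
Step 5: enter (6,2), '.' pass, move left to (6,1)
Step 6: enter (6,1), '.' pass, move left to (6,0)
Step 7: enter (6,0), '.' pass, move left to (6,-1)
Step 8: at (6,-1) — EXIT via left edge, pos 6
Distinct cells visited: 7 (path length 7)

Answer: 7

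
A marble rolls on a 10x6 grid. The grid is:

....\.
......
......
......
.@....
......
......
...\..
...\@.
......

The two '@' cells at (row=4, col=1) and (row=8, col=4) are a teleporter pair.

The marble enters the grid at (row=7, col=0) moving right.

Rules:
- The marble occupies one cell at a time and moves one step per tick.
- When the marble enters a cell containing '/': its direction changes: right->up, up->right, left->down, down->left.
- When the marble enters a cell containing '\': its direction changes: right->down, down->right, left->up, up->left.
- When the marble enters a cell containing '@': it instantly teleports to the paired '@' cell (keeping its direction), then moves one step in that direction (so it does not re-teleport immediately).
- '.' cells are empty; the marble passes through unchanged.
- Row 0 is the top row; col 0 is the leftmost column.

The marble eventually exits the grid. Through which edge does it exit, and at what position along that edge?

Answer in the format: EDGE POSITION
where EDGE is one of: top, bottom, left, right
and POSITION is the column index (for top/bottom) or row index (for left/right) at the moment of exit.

Answer: right 4

Derivation:
Step 1: enter (7,0), '.' pass, move right to (7,1)
Step 2: enter (7,1), '.' pass, move right to (7,2)
Step 3: enter (7,2), '.' pass, move right to (7,3)
Step 4: enter (7,3), '\' deflects right->down, move down to (8,3)
Step 5: enter (8,3), '\' deflects down->right, move right to (8,4)
Step 6: enter (8,4), '@' teleport (8,4)->(4,1), also enter (4,1), move right to (4,2)
Step 7: enter (4,2), '.' pass, move right to (4,3)
Step 8: enter (4,3), '.' pass, move right to (4,4)
Step 9: enter (4,4), '.' pass, move right to (4,5)
Step 10: enter (4,5), '.' pass, move right to (4,6)
Step 11: at (4,6) — EXIT via right edge, pos 4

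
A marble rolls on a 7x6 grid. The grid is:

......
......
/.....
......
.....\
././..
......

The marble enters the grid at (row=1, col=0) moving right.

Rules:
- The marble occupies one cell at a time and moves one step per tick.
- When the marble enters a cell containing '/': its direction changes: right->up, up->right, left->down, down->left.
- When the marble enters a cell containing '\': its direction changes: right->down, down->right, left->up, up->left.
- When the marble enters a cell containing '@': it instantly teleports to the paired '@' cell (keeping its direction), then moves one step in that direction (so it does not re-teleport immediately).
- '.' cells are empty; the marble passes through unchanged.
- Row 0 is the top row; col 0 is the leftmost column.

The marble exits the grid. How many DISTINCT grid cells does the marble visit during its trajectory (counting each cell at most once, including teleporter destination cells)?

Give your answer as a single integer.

Answer: 6

Derivation:
Step 1: enter (1,0), '.' pass, move right to (1,1)
Step 2: enter (1,1), '.' pass, move right to (1,2)
Step 3: enter (1,2), '.' pass, move right to (1,3)
Step 4: enter (1,3), '.' pass, move right to (1,4)
Step 5: enter (1,4), '.' pass, move right to (1,5)
Step 6: enter (1,5), '.' pass, move right to (1,6)
Step 7: at (1,6) — EXIT via right edge, pos 1
Distinct cells visited: 6 (path length 6)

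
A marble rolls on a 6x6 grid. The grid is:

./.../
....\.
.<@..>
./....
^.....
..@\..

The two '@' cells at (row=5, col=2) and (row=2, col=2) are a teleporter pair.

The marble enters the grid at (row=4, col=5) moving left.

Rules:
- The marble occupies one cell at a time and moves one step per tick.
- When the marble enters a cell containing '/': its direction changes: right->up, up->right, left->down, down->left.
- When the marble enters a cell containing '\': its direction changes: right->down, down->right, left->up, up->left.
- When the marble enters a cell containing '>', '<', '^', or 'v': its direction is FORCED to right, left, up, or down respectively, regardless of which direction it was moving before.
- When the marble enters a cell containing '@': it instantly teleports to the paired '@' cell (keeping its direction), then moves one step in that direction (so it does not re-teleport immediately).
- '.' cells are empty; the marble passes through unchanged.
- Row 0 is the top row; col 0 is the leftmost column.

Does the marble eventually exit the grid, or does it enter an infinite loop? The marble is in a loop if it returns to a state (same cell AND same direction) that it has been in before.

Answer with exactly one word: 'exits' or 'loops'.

Answer: exits

Derivation:
Step 1: enter (4,5), '.' pass, move left to (4,4)
Step 2: enter (4,4), '.' pass, move left to (4,3)
Step 3: enter (4,3), '.' pass, move left to (4,2)
Step 4: enter (4,2), '.' pass, move left to (4,1)
Step 5: enter (4,1), '.' pass, move left to (4,0)
Step 6: enter (4,0), '^' forces left->up, move up to (3,0)
Step 7: enter (3,0), '.' pass, move up to (2,0)
Step 8: enter (2,0), '.' pass, move up to (1,0)
Step 9: enter (1,0), '.' pass, move up to (0,0)
Step 10: enter (0,0), '.' pass, move up to (-1,0)
Step 11: at (-1,0) — EXIT via top edge, pos 0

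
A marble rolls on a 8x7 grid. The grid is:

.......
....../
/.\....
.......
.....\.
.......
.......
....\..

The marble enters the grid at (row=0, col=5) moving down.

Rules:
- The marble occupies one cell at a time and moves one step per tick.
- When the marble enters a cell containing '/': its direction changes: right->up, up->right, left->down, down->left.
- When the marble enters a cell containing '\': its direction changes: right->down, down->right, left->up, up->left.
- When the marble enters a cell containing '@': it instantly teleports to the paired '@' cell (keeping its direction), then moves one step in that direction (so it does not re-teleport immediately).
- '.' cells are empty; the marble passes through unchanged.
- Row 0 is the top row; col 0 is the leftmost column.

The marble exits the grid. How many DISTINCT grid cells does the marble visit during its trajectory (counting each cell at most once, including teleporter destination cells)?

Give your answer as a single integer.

Step 1: enter (0,5), '.' pass, move down to (1,5)
Step 2: enter (1,5), '.' pass, move down to (2,5)
Step 3: enter (2,5), '.' pass, move down to (3,5)
Step 4: enter (3,5), '.' pass, move down to (4,5)
Step 5: enter (4,5), '\' deflects down->right, move right to (4,6)
Step 6: enter (4,6), '.' pass, move right to (4,7)
Step 7: at (4,7) — EXIT via right edge, pos 4
Distinct cells visited: 6 (path length 6)

Answer: 6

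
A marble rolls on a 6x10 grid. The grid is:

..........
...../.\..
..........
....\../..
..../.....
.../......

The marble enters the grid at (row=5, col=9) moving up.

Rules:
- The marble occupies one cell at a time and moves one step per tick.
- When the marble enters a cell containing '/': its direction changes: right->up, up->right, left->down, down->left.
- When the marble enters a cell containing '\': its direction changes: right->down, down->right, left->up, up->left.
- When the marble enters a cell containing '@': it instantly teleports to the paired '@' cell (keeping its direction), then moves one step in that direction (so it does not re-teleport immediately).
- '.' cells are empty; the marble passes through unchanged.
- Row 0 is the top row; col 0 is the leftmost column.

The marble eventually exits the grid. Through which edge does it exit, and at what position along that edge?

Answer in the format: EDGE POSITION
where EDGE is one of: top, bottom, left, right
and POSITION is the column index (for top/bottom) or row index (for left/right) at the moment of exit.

Answer: top 9

Derivation:
Step 1: enter (5,9), '.' pass, move up to (4,9)
Step 2: enter (4,9), '.' pass, move up to (3,9)
Step 3: enter (3,9), '.' pass, move up to (2,9)
Step 4: enter (2,9), '.' pass, move up to (1,9)
Step 5: enter (1,9), '.' pass, move up to (0,9)
Step 6: enter (0,9), '.' pass, move up to (-1,9)
Step 7: at (-1,9) — EXIT via top edge, pos 9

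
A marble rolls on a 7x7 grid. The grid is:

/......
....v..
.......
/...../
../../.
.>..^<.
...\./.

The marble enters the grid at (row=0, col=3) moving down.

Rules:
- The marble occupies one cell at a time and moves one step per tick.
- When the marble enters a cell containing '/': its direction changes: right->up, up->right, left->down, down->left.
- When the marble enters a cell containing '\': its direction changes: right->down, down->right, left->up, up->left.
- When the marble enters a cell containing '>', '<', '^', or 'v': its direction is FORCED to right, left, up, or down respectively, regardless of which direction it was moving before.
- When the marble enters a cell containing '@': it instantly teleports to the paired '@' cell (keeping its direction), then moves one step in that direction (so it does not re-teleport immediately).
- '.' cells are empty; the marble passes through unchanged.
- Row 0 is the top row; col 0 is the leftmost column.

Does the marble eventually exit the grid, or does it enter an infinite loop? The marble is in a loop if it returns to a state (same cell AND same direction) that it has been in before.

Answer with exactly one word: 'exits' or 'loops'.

Answer: loops

Derivation:
Step 1: enter (0,3), '.' pass, move down to (1,3)
Step 2: enter (1,3), '.' pass, move down to (2,3)
Step 3: enter (2,3), '.' pass, move down to (3,3)
Step 4: enter (3,3), '.' pass, move down to (4,3)
Step 5: enter (4,3), '.' pass, move down to (5,3)
Step 6: enter (5,3), '.' pass, move down to (6,3)
Step 7: enter (6,3), '\' deflects down->right, move right to (6,4)
Step 8: enter (6,4), '.' pass, move right to (6,5)
Step 9: enter (6,5), '/' deflects right->up, move up to (5,5)
Step 10: enter (5,5), '<' forces up->left, move left to (5,4)
Step 11: enter (5,4), '^' forces left->up, move up to (4,4)
Step 12: enter (4,4), '.' pass, move up to (3,4)
Step 13: enter (3,4), '.' pass, move up to (2,4)
Step 14: enter (2,4), '.' pass, move up to (1,4)
Step 15: enter (1,4), 'v' forces up->down, move down to (2,4)
Step 16: enter (2,4), '.' pass, move down to (3,4)
Step 17: enter (3,4), '.' pass, move down to (4,4)
Step 18: enter (4,4), '.' pass, move down to (5,4)
Step 19: enter (5,4), '^' forces down->up, move up to (4,4)
Step 20: at (4,4) dir=up — LOOP DETECTED (seen before)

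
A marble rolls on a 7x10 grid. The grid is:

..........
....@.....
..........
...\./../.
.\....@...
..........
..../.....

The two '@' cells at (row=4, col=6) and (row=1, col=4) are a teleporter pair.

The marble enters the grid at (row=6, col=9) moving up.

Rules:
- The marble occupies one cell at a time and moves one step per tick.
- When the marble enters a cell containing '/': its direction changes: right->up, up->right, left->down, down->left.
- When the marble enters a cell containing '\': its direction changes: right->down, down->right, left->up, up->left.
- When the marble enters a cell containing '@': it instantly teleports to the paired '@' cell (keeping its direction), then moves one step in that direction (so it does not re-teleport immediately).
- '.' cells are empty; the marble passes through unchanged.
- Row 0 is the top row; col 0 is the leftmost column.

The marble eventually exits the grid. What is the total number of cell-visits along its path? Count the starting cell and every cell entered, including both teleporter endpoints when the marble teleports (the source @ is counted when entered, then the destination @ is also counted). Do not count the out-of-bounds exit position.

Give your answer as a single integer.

Step 1: enter (6,9), '.' pass, move up to (5,9)
Step 2: enter (5,9), '.' pass, move up to (4,9)
Step 3: enter (4,9), '.' pass, move up to (3,9)
Step 4: enter (3,9), '.' pass, move up to (2,9)
Step 5: enter (2,9), '.' pass, move up to (1,9)
Step 6: enter (1,9), '.' pass, move up to (0,9)
Step 7: enter (0,9), '.' pass, move up to (-1,9)
Step 8: at (-1,9) — EXIT via top edge, pos 9
Path length (cell visits): 7

Answer: 7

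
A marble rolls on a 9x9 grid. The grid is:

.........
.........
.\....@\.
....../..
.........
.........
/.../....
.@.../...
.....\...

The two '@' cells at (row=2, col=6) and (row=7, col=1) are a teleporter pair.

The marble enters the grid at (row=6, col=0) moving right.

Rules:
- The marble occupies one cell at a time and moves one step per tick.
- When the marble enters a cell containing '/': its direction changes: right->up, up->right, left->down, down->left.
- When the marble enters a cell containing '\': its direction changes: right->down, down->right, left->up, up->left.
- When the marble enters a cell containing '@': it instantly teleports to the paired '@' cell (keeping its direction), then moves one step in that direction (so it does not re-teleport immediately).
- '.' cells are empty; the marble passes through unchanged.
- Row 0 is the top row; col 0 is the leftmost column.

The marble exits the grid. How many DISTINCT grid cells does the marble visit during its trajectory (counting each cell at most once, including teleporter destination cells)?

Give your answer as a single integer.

Step 1: enter (6,0), '/' deflects right->up, move up to (5,0)
Step 2: enter (5,0), '.' pass, move up to (4,0)
Step 3: enter (4,0), '.' pass, move up to (3,0)
Step 4: enter (3,0), '.' pass, move up to (2,0)
Step 5: enter (2,0), '.' pass, move up to (1,0)
Step 6: enter (1,0), '.' pass, move up to (0,0)
Step 7: enter (0,0), '.' pass, move up to (-1,0)
Step 8: at (-1,0) — EXIT via top edge, pos 0
Distinct cells visited: 7 (path length 7)

Answer: 7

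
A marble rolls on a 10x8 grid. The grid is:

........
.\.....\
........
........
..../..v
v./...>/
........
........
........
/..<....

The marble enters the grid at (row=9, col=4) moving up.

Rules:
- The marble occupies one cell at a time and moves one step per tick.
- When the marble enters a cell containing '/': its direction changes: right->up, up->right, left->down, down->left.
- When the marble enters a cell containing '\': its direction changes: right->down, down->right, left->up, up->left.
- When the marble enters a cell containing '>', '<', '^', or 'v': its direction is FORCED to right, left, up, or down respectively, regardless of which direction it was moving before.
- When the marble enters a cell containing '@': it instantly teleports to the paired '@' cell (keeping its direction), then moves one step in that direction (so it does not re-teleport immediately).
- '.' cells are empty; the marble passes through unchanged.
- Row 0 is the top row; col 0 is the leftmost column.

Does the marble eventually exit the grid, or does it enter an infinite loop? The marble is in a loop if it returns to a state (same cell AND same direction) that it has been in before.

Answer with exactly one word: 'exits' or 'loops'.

Answer: loops

Derivation:
Step 1: enter (9,4), '.' pass, move up to (8,4)
Step 2: enter (8,4), '.' pass, move up to (7,4)
Step 3: enter (7,4), '.' pass, move up to (6,4)
Step 4: enter (6,4), '.' pass, move up to (5,4)
Step 5: enter (5,4), '.' pass, move up to (4,4)
Step 6: enter (4,4), '/' deflects up->right, move right to (4,5)
Step 7: enter (4,5), '.' pass, move right to (4,6)
Step 8: enter (4,6), '.' pass, move right to (4,7)
Step 9: enter (4,7), 'v' forces right->down, move down to (5,7)
Step 10: enter (5,7), '/' deflects down->left, move left to (5,6)
Step 11: enter (5,6), '>' forces left->right, move right to (5,7)
Step 12: enter (5,7), '/' deflects right->up, move up to (4,7)
Step 13: enter (4,7), 'v' forces up->down, move down to (5,7)
Step 14: at (5,7) dir=down — LOOP DETECTED (seen before)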